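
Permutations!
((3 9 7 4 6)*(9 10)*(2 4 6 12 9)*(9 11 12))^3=((2 4 9 7 6 3 10)(11 12))^3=(2 7 10 9 3 4 6)(11 12)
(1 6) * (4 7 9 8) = (1 6)(4 7 9 8) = [0, 6, 2, 3, 7, 5, 1, 9, 4, 8]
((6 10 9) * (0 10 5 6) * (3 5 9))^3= (0 5)(3 9)(6 10)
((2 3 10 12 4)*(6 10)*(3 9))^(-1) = ((2 9 3 6 10 12 4))^(-1) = (2 4 12 10 6 3 9)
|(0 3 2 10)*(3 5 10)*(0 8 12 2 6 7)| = |(0 5 10 8 12 2 3 6 7)| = 9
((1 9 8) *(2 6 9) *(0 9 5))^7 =(9)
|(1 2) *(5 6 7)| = 6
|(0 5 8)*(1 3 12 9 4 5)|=|(0 1 3 12 9 4 5 8)|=8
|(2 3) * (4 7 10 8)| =|(2 3)(4 7 10 8)| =4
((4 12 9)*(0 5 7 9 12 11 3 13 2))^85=((0 5 7 9 4 11 3 13 2))^85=(0 4 2 9 13 7 3 5 11)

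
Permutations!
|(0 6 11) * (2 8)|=6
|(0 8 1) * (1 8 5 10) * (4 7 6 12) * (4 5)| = 8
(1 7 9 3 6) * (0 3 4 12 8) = (0 3 6 1 7 9 4 12 8) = [3, 7, 2, 6, 12, 5, 1, 9, 0, 4, 10, 11, 8]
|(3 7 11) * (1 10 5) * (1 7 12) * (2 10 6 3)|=20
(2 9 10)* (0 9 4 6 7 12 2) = (0 9 10)(2 4 6 7 12) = [9, 1, 4, 3, 6, 5, 7, 12, 8, 10, 0, 11, 2]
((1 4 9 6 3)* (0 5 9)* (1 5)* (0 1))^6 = (3 9)(5 6)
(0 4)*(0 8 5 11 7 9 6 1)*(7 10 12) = (0 4 8 5 11 10 12 7 9 6 1) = [4, 0, 2, 3, 8, 11, 1, 9, 5, 6, 12, 10, 7]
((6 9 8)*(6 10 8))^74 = ((6 9)(8 10))^74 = (10)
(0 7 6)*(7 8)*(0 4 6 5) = (0 8 7 5)(4 6) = [8, 1, 2, 3, 6, 0, 4, 5, 7]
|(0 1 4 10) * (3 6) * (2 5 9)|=|(0 1 4 10)(2 5 9)(3 6)|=12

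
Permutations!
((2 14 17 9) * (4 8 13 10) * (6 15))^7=((2 14 17 9)(4 8 13 10)(6 15))^7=(2 9 17 14)(4 10 13 8)(6 15)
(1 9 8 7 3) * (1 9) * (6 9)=(3 6 9 8 7)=[0, 1, 2, 6, 4, 5, 9, 3, 7, 8]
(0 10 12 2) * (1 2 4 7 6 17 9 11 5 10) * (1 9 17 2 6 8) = (17)(0 9 11 5 10 12 4 7 8 1 6 2) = [9, 6, 0, 3, 7, 10, 2, 8, 1, 11, 12, 5, 4, 13, 14, 15, 16, 17]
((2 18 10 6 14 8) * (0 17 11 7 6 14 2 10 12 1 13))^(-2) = (0 1 18 6 11)(2 7 17 13 12)(8 10 14)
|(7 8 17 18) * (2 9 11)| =12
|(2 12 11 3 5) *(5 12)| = 6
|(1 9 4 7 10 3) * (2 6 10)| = |(1 9 4 7 2 6 10 3)| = 8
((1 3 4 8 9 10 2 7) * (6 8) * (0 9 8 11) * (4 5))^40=((0 9 10 2 7 1 3 5 4 6 11))^40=(0 5 2 11 3 10 6 1 9 4 7)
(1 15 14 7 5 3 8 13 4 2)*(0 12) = (0 12)(1 15 14 7 5 3 8 13 4 2) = [12, 15, 1, 8, 2, 3, 6, 5, 13, 9, 10, 11, 0, 4, 7, 14]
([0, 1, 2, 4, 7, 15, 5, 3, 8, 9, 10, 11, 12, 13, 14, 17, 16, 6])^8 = (17)(3 7 4)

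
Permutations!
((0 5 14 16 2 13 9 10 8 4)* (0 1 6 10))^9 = (0 14 2 9 5 16 13)(1 4 8 10 6)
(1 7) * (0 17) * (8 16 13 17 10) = (0 10 8 16 13 17)(1 7) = [10, 7, 2, 3, 4, 5, 6, 1, 16, 9, 8, 11, 12, 17, 14, 15, 13, 0]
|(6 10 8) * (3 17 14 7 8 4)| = 8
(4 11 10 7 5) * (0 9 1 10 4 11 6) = [9, 10, 2, 3, 6, 11, 0, 5, 8, 1, 7, 4] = (0 9 1 10 7 5 11 4 6)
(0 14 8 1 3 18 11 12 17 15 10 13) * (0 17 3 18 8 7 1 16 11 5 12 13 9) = (0 14 7 1 18 5 12 3 8 16 11 13 17 15 10 9) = [14, 18, 2, 8, 4, 12, 6, 1, 16, 0, 9, 13, 3, 17, 7, 10, 11, 15, 5]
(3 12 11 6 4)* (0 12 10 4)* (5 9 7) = (0 12 11 6)(3 10 4)(5 9 7) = [12, 1, 2, 10, 3, 9, 0, 5, 8, 7, 4, 6, 11]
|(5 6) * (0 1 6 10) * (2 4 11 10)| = 8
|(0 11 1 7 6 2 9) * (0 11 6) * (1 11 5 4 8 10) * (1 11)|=11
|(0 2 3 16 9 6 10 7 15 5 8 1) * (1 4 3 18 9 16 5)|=36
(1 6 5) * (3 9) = (1 6 5)(3 9) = [0, 6, 2, 9, 4, 1, 5, 7, 8, 3]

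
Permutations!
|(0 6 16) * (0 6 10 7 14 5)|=10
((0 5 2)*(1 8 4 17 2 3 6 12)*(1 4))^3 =((0 5 3 6 12 4 17 2)(1 8))^3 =(0 6 17 5 12 2 3 4)(1 8)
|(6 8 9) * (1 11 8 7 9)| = 3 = |(1 11 8)(6 7 9)|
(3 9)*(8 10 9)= [0, 1, 2, 8, 4, 5, 6, 7, 10, 3, 9]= (3 8 10 9)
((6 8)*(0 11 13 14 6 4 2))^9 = (0 11 13 14 6 8 4 2)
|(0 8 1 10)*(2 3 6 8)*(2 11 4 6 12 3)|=14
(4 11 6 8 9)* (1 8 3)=(1 8 9 4 11 6 3)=[0, 8, 2, 1, 11, 5, 3, 7, 9, 4, 10, 6]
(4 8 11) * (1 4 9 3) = (1 4 8 11 9 3) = [0, 4, 2, 1, 8, 5, 6, 7, 11, 3, 10, 9]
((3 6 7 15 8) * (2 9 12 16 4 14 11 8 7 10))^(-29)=((2 9 12 16 4 14 11 8 3 6 10)(7 15))^(-29)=(2 4 3 9 14 6 12 11 10 16 8)(7 15)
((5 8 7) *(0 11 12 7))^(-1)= ((0 11 12 7 5 8))^(-1)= (0 8 5 7 12 11)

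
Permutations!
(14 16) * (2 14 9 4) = (2 14 16 9 4) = [0, 1, 14, 3, 2, 5, 6, 7, 8, 4, 10, 11, 12, 13, 16, 15, 9]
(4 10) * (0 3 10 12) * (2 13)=[3, 1, 13, 10, 12, 5, 6, 7, 8, 9, 4, 11, 0, 2]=(0 3 10 4 12)(2 13)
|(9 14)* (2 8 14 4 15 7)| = |(2 8 14 9 4 15 7)| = 7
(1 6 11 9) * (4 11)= (1 6 4 11 9)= [0, 6, 2, 3, 11, 5, 4, 7, 8, 1, 10, 9]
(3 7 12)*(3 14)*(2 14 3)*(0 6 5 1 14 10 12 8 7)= (0 6 5 1 14 2 10 12 3)(7 8)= [6, 14, 10, 0, 4, 1, 5, 8, 7, 9, 12, 11, 3, 13, 2]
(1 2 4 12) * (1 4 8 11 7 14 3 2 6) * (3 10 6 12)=(1 12 4 3 2 8 11 7 14 10 6)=[0, 12, 8, 2, 3, 5, 1, 14, 11, 9, 6, 7, 4, 13, 10]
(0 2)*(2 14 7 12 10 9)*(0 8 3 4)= (0 14 7 12 10 9 2 8 3 4)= [14, 1, 8, 4, 0, 5, 6, 12, 3, 2, 9, 11, 10, 13, 7]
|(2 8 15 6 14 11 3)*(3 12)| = |(2 8 15 6 14 11 12 3)| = 8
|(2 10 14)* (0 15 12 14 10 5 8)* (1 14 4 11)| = |(0 15 12 4 11 1 14 2 5 8)| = 10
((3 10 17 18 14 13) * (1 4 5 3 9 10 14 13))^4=(1 14 3 5 4)(9 13 18 17 10)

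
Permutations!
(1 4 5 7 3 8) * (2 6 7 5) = (1 4 2 6 7 3 8) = [0, 4, 6, 8, 2, 5, 7, 3, 1]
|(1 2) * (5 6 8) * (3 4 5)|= 10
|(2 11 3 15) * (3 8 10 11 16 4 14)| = 6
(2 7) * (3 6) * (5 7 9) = (2 9 5 7)(3 6) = [0, 1, 9, 6, 4, 7, 3, 2, 8, 5]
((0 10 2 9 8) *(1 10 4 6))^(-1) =(0 8 9 2 10 1 6 4)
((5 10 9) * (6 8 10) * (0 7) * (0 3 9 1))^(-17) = (0 7 3 9 5 6 8 10 1)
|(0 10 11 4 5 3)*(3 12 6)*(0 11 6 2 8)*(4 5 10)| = 10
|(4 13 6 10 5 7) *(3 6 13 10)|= |(13)(3 6)(4 10 5 7)|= 4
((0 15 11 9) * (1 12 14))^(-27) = ((0 15 11 9)(1 12 14))^(-27) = (0 15 11 9)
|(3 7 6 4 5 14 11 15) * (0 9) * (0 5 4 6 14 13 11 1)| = 10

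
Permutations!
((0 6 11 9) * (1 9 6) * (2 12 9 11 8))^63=((0 1 11 6 8 2 12 9))^63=(0 9 12 2 8 6 11 1)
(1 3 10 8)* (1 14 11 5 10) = (1 3)(5 10 8 14 11) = [0, 3, 2, 1, 4, 10, 6, 7, 14, 9, 8, 5, 12, 13, 11]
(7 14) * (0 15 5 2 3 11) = (0 15 5 2 3 11)(7 14) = [15, 1, 3, 11, 4, 2, 6, 14, 8, 9, 10, 0, 12, 13, 7, 5]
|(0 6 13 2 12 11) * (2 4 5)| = |(0 6 13 4 5 2 12 11)| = 8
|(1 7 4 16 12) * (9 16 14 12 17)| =|(1 7 4 14 12)(9 16 17)| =15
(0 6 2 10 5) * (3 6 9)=(0 9 3 6 2 10 5)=[9, 1, 10, 6, 4, 0, 2, 7, 8, 3, 5]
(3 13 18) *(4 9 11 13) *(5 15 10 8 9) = (3 4 5 15 10 8 9 11 13 18) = [0, 1, 2, 4, 5, 15, 6, 7, 9, 11, 8, 13, 12, 18, 14, 10, 16, 17, 3]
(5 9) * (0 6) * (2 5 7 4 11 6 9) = (0 9 7 4 11 6)(2 5) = [9, 1, 5, 3, 11, 2, 0, 4, 8, 7, 10, 6]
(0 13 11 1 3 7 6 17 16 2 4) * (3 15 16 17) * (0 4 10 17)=[13, 15, 10, 7, 4, 5, 3, 6, 8, 9, 17, 1, 12, 11, 14, 16, 2, 0]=(0 13 11 1 15 16 2 10 17)(3 7 6)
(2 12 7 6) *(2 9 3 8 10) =(2 12 7 6 9 3 8 10) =[0, 1, 12, 8, 4, 5, 9, 6, 10, 3, 2, 11, 7]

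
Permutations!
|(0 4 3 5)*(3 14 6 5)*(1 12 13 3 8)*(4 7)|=30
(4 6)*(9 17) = (4 6)(9 17) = [0, 1, 2, 3, 6, 5, 4, 7, 8, 17, 10, 11, 12, 13, 14, 15, 16, 9]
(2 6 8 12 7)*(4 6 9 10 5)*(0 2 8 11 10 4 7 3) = (0 2 9 4 6 11 10 5 7 8 12 3) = [2, 1, 9, 0, 6, 7, 11, 8, 12, 4, 5, 10, 3]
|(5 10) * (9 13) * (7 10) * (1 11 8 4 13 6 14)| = 24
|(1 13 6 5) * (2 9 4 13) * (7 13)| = 8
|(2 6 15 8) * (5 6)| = 5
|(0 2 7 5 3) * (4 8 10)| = 15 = |(0 2 7 5 3)(4 8 10)|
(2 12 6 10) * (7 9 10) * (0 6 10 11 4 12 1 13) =(0 6 7 9 11 4 12 10 2 1 13) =[6, 13, 1, 3, 12, 5, 7, 9, 8, 11, 2, 4, 10, 0]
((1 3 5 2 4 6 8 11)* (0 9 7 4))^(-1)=(0 2 5 3 1 11 8 6 4 7 9)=((0 9 7 4 6 8 11 1 3 5 2))^(-1)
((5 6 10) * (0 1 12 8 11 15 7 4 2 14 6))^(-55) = ((0 1 12 8 11 15 7 4 2 14 6 10 5))^(-55) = (0 6 4 11 1 10 2 15 12 5 14 7 8)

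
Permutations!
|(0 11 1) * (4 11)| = 4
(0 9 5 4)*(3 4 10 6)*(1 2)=(0 9 5 10 6 3 4)(1 2)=[9, 2, 1, 4, 0, 10, 3, 7, 8, 5, 6]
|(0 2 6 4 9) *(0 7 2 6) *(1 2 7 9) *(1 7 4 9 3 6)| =|(0 1 2)(3 6 9)(4 7)| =6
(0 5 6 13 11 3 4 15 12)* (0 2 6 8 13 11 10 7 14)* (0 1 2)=[5, 2, 6, 4, 15, 8, 11, 14, 13, 9, 7, 3, 0, 10, 1, 12]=(0 5 8 13 10 7 14 1 2 6 11 3 4 15 12)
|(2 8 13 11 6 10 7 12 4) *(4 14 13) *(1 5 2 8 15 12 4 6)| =|(1 5 2 15 12 14 13 11)(4 8 6 10 7)| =40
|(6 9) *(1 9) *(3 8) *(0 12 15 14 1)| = 14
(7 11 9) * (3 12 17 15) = (3 12 17 15)(7 11 9) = [0, 1, 2, 12, 4, 5, 6, 11, 8, 7, 10, 9, 17, 13, 14, 3, 16, 15]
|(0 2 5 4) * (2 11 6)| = |(0 11 6 2 5 4)| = 6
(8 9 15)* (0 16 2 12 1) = (0 16 2 12 1)(8 9 15) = [16, 0, 12, 3, 4, 5, 6, 7, 9, 15, 10, 11, 1, 13, 14, 8, 2]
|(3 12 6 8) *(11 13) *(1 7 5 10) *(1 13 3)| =|(1 7 5 10 13 11 3 12 6 8)| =10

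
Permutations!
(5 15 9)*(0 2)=(0 2)(5 15 9)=[2, 1, 0, 3, 4, 15, 6, 7, 8, 5, 10, 11, 12, 13, 14, 9]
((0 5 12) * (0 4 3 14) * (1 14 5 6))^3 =((0 6 1 14)(3 5 12 4))^3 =(0 14 1 6)(3 4 12 5)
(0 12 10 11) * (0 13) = (0 12 10 11 13) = [12, 1, 2, 3, 4, 5, 6, 7, 8, 9, 11, 13, 10, 0]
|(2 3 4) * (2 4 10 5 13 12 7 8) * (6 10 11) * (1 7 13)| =18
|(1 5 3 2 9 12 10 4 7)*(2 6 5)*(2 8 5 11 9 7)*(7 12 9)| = 28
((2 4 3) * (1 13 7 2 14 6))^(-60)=((1 13 7 2 4 3 14 6))^(-60)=(1 4)(2 6)(3 13)(7 14)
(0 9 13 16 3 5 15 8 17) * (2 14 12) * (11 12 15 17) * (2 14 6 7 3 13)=(0 9 2 6 7 3 5 17)(8 11 12 14 15)(13 16)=[9, 1, 6, 5, 4, 17, 7, 3, 11, 2, 10, 12, 14, 16, 15, 8, 13, 0]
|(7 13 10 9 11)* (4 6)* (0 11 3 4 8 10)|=12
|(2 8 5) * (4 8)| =4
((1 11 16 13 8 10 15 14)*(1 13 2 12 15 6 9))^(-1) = (1 9 6 10 8 13 14 15 12 2 16 11) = ((1 11 16 2 12 15 14 13 8 10 6 9))^(-1)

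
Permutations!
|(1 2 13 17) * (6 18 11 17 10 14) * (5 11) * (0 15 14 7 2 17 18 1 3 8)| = |(0 15 14 6 1 17 3 8)(2 13 10 7)(5 11 18)| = 24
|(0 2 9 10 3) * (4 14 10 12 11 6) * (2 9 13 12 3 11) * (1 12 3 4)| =12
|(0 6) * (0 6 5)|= |(6)(0 5)|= 2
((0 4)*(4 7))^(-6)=(7)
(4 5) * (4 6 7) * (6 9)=(4 5 9 6 7)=[0, 1, 2, 3, 5, 9, 7, 4, 8, 6]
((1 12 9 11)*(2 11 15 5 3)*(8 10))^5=(1 3 9 11 5 12 2 15)(8 10)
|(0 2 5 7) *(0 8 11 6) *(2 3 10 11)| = 20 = |(0 3 10 11 6)(2 5 7 8)|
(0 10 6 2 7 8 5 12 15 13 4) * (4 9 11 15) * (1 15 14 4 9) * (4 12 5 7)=(0 10 6 2 4)(1 15 13)(7 8)(9 11 14 12)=[10, 15, 4, 3, 0, 5, 2, 8, 7, 11, 6, 14, 9, 1, 12, 13]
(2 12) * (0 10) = (0 10)(2 12) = [10, 1, 12, 3, 4, 5, 6, 7, 8, 9, 0, 11, 2]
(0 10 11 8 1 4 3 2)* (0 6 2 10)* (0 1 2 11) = (0 1 4 3 10)(2 6 11 8) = [1, 4, 6, 10, 3, 5, 11, 7, 2, 9, 0, 8]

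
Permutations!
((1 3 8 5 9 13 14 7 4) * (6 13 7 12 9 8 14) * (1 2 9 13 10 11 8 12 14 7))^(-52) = ((14)(1 3 7 4 2 9)(5 12 13 6 10 11 8))^(-52) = (14)(1 7 2)(3 4 9)(5 10 12 11 13 8 6)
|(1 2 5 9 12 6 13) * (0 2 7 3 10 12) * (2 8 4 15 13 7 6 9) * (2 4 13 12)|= |(0 8 13 1 6 7 3 10 2 5 4 15 12 9)|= 14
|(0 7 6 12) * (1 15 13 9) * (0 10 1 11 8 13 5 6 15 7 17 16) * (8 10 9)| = 18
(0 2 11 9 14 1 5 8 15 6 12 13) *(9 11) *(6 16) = (0 2 9 14 1 5 8 15 16 6 12 13) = [2, 5, 9, 3, 4, 8, 12, 7, 15, 14, 10, 11, 13, 0, 1, 16, 6]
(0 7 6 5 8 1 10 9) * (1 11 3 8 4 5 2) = [7, 10, 1, 8, 5, 4, 2, 6, 11, 0, 9, 3] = (0 7 6 2 1 10 9)(3 8 11)(4 5)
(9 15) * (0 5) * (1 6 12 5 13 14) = [13, 6, 2, 3, 4, 0, 12, 7, 8, 15, 10, 11, 5, 14, 1, 9] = (0 13 14 1 6 12 5)(9 15)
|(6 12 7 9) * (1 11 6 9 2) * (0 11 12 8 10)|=|(0 11 6 8 10)(1 12 7 2)|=20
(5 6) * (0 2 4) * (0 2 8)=(0 8)(2 4)(5 6)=[8, 1, 4, 3, 2, 6, 5, 7, 0]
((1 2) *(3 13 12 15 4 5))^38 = (3 12 4)(5 13 15)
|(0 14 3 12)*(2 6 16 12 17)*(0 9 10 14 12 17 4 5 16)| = |(0 12 9 10 14 3 4 5 16 17 2 6)| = 12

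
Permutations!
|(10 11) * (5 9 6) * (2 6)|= |(2 6 5 9)(10 11)|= 4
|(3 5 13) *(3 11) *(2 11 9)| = 6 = |(2 11 3 5 13 9)|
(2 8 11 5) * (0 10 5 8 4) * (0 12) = [10, 1, 4, 3, 12, 2, 6, 7, 11, 9, 5, 8, 0] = (0 10 5 2 4 12)(8 11)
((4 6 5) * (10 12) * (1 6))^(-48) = ((1 6 5 4)(10 12))^(-48) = (12)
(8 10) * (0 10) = (0 10 8) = [10, 1, 2, 3, 4, 5, 6, 7, 0, 9, 8]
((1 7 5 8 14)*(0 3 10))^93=((0 3 10)(1 7 5 8 14))^93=(1 8 7 14 5)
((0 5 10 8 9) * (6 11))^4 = ((0 5 10 8 9)(6 11))^4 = (11)(0 9 8 10 5)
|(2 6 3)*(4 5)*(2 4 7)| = 6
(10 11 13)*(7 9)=(7 9)(10 11 13)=[0, 1, 2, 3, 4, 5, 6, 9, 8, 7, 11, 13, 12, 10]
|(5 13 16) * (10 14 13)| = |(5 10 14 13 16)| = 5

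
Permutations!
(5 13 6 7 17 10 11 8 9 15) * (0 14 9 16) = (0 14 9 15 5 13 6 7 17 10 11 8 16) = [14, 1, 2, 3, 4, 13, 7, 17, 16, 15, 11, 8, 12, 6, 9, 5, 0, 10]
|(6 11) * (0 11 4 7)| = 5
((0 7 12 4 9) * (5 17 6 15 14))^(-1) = (0 9 4 12 7)(5 14 15 6 17)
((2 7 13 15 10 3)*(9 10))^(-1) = (2 3 10 9 15 13 7)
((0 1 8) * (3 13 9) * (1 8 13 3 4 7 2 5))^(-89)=(0 8)(1 9 7 5 13 4 2)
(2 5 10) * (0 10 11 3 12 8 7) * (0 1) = (0 10 2 5 11 3 12 8 7 1) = [10, 0, 5, 12, 4, 11, 6, 1, 7, 9, 2, 3, 8]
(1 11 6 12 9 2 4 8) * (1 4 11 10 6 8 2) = (1 10 6 12 9)(2 11 8 4) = [0, 10, 11, 3, 2, 5, 12, 7, 4, 1, 6, 8, 9]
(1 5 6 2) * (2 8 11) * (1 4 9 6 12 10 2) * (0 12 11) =(0 12 10 2 4 9 6 8)(1 5 11) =[12, 5, 4, 3, 9, 11, 8, 7, 0, 6, 2, 1, 10]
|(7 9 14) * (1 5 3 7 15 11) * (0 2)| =|(0 2)(1 5 3 7 9 14 15 11)| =8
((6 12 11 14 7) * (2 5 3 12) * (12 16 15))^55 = (2 12)(3 14)(5 11)(6 15)(7 16)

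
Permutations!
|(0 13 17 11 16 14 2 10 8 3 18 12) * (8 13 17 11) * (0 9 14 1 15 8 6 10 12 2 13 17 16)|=|(0 16 1 15 8 3 18 2 12 9 14 13 11)(6 10 17)|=39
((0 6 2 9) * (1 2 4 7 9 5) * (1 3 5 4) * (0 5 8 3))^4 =(0 4)(1 9)(2 5)(6 7)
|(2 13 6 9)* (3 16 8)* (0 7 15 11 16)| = 28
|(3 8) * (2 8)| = |(2 8 3)| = 3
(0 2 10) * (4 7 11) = (0 2 10)(4 7 11) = [2, 1, 10, 3, 7, 5, 6, 11, 8, 9, 0, 4]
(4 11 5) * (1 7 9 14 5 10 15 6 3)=(1 7 9 14 5 4 11 10 15 6 3)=[0, 7, 2, 1, 11, 4, 3, 9, 8, 14, 15, 10, 12, 13, 5, 6]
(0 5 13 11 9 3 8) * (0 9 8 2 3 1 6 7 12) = (0 5 13 11 8 9 1 6 7 12)(2 3) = [5, 6, 3, 2, 4, 13, 7, 12, 9, 1, 10, 8, 0, 11]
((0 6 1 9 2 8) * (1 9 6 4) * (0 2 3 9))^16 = ((0 4 1 6)(2 8)(3 9))^16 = (9)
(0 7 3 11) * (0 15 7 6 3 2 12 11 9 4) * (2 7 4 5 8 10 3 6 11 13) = (0 11 15 4)(2 12 13)(3 9 5 8 10) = [11, 1, 12, 9, 0, 8, 6, 7, 10, 5, 3, 15, 13, 2, 14, 4]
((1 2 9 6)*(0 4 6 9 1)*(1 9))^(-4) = ((0 4 6)(1 2 9))^(-4) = (0 6 4)(1 9 2)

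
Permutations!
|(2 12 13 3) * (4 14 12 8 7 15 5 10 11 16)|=13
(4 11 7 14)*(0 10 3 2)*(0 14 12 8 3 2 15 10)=(2 14 4 11 7 12 8 3 15 10)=[0, 1, 14, 15, 11, 5, 6, 12, 3, 9, 2, 7, 8, 13, 4, 10]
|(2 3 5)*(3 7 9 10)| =|(2 7 9 10 3 5)| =6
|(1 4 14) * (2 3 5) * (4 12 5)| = 7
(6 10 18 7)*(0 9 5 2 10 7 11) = [9, 1, 10, 3, 4, 2, 7, 6, 8, 5, 18, 0, 12, 13, 14, 15, 16, 17, 11] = (0 9 5 2 10 18 11)(6 7)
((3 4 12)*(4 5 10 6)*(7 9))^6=(12)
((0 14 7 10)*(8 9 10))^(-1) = ((0 14 7 8 9 10))^(-1) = (0 10 9 8 7 14)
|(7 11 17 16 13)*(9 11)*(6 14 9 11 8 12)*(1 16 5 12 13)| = |(1 16)(5 12 6 14 9 8 13 7 11 17)| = 10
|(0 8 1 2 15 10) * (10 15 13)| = |(15)(0 8 1 2 13 10)| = 6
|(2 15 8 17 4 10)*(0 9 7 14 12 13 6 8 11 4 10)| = |(0 9 7 14 12 13 6 8 17 10 2 15 11 4)| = 14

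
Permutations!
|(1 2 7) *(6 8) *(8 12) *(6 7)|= 6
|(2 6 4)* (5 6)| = 4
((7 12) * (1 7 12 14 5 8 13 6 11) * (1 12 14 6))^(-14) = ((1 7 6 11 12 14 5 8 13))^(-14) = (1 12 13 11 8 6 5 7 14)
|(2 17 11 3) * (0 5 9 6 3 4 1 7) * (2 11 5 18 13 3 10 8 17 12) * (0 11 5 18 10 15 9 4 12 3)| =|(0 10 8 17 18 13)(1 7 11 12 2 3 5 4)(6 15 9)| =24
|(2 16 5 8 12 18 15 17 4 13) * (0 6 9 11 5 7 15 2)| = 15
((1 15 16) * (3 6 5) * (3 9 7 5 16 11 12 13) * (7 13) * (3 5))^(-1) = ((1 15 11 12 7 3 6 16)(5 9 13))^(-1) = (1 16 6 3 7 12 11 15)(5 13 9)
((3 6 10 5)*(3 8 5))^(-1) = (3 10 6)(5 8)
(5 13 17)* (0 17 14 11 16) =[17, 1, 2, 3, 4, 13, 6, 7, 8, 9, 10, 16, 12, 14, 11, 15, 0, 5] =(0 17 5 13 14 11 16)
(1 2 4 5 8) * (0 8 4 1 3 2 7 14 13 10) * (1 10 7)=(0 8 3 2 10)(4 5)(7 14 13)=[8, 1, 10, 2, 5, 4, 6, 14, 3, 9, 0, 11, 12, 7, 13]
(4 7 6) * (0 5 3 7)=(0 5 3 7 6 4)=[5, 1, 2, 7, 0, 3, 4, 6]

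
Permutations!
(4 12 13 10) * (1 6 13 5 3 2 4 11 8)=[0, 6, 4, 2, 12, 3, 13, 7, 1, 9, 11, 8, 5, 10]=(1 6 13 10 11 8)(2 4 12 5 3)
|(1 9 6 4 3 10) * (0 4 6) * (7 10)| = |(0 4 3 7 10 1 9)| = 7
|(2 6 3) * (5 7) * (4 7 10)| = 12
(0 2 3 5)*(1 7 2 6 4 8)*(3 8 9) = (0 6 4 9 3 5)(1 7 2 8) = [6, 7, 8, 5, 9, 0, 4, 2, 1, 3]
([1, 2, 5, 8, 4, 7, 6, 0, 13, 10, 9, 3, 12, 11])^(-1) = (0 7 5 2 1)(3 11 13 8)(9 10)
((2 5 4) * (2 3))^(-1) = ((2 5 4 3))^(-1) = (2 3 4 5)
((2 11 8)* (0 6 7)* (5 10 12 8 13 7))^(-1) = ((0 6 5 10 12 8 2 11 13 7))^(-1) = (0 7 13 11 2 8 12 10 5 6)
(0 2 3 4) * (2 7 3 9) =[7, 1, 9, 4, 0, 5, 6, 3, 8, 2] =(0 7 3 4)(2 9)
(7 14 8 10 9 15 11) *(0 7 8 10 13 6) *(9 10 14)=(0 7 9 15 11 8 13 6)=[7, 1, 2, 3, 4, 5, 0, 9, 13, 15, 10, 8, 12, 6, 14, 11]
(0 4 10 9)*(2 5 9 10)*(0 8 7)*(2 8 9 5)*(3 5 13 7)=(0 4 8 3 5 13 7)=[4, 1, 2, 5, 8, 13, 6, 0, 3, 9, 10, 11, 12, 7]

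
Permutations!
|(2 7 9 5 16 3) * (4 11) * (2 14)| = |(2 7 9 5 16 3 14)(4 11)| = 14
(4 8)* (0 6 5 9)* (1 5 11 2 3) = (0 6 11 2 3 1 5 9)(4 8) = [6, 5, 3, 1, 8, 9, 11, 7, 4, 0, 10, 2]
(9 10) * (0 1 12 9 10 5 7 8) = (0 1 12 9 5 7 8) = [1, 12, 2, 3, 4, 7, 6, 8, 0, 5, 10, 11, 9]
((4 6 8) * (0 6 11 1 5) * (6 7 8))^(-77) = ((0 7 8 4 11 1 5))^(-77) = (11)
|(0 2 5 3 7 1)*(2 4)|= |(0 4 2 5 3 7 1)|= 7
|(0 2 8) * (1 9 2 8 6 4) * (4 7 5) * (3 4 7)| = 6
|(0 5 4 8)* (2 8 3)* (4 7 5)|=|(0 4 3 2 8)(5 7)|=10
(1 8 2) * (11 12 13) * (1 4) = [0, 8, 4, 3, 1, 5, 6, 7, 2, 9, 10, 12, 13, 11] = (1 8 2 4)(11 12 13)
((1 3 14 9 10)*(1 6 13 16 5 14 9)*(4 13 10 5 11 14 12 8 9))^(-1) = ((1 3 4 13 16 11 14)(5 12 8 9)(6 10))^(-1) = (1 14 11 16 13 4 3)(5 9 8 12)(6 10)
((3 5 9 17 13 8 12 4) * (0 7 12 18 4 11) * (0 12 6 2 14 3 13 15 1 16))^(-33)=(0 2 5 15)(1 7 14 9)(3 17 16 6)(4 18 8 13)(11 12)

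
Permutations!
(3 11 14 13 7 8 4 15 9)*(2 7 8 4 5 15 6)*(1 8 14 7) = (1 8 5 15 9 3 11 7 4 6 2)(13 14) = [0, 8, 1, 11, 6, 15, 2, 4, 5, 3, 10, 7, 12, 14, 13, 9]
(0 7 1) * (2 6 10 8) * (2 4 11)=(0 7 1)(2 6 10 8 4 11)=[7, 0, 6, 3, 11, 5, 10, 1, 4, 9, 8, 2]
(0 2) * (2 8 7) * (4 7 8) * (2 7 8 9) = [4, 1, 0, 3, 8, 5, 6, 7, 9, 2] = (0 4 8 9 2)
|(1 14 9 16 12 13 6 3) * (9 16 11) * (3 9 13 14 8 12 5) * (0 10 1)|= |(0 10 1 8 12 14 16 5 3)(6 9 11 13)|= 36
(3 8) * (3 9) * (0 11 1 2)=(0 11 1 2)(3 8 9)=[11, 2, 0, 8, 4, 5, 6, 7, 9, 3, 10, 1]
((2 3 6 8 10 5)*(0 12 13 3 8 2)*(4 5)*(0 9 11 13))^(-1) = (0 12)(2 6 3 13 11 9 5 4 10 8)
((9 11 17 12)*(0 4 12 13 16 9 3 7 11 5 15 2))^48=((0 4 12 3 7 11 17 13 16 9 5 15 2))^48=(0 9 11 4 5 17 12 15 13 3 2 16 7)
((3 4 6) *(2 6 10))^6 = ((2 6 3 4 10))^6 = (2 6 3 4 10)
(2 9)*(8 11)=(2 9)(8 11)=[0, 1, 9, 3, 4, 5, 6, 7, 11, 2, 10, 8]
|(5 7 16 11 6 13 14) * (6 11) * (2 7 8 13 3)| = |(2 7 16 6 3)(5 8 13 14)| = 20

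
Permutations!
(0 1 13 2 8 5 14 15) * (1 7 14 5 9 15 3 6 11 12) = (0 7 14 3 6 11 12 1 13 2 8 9 15) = [7, 13, 8, 6, 4, 5, 11, 14, 9, 15, 10, 12, 1, 2, 3, 0]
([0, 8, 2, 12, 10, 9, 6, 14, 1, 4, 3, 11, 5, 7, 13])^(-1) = (1 8)(3 10 4 9 5 12)(7 13 14)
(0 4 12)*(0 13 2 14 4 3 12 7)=(0 3 12 13 2 14 4 7)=[3, 1, 14, 12, 7, 5, 6, 0, 8, 9, 10, 11, 13, 2, 4]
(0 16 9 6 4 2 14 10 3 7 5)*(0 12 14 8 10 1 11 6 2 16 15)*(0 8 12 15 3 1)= (0 3 7 5 15 8 10 1 11 6 4 16 9 2 12 14)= [3, 11, 12, 7, 16, 15, 4, 5, 10, 2, 1, 6, 14, 13, 0, 8, 9]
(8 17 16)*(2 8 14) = (2 8 17 16 14) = [0, 1, 8, 3, 4, 5, 6, 7, 17, 9, 10, 11, 12, 13, 2, 15, 14, 16]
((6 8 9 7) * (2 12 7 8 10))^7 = (2 7 10 12 6)(8 9)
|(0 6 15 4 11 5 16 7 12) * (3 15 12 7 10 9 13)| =9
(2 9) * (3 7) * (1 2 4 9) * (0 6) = (0 6)(1 2)(3 7)(4 9) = [6, 2, 1, 7, 9, 5, 0, 3, 8, 4]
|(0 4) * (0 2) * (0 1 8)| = |(0 4 2 1 8)| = 5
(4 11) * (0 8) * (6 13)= (0 8)(4 11)(6 13)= [8, 1, 2, 3, 11, 5, 13, 7, 0, 9, 10, 4, 12, 6]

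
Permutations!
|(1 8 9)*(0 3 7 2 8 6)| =|(0 3 7 2 8 9 1 6)| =8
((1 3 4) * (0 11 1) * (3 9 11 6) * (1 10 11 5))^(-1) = ((0 6 3 4)(1 9 5)(10 11))^(-1) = (0 4 3 6)(1 5 9)(10 11)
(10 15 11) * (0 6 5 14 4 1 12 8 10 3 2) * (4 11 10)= (0 6 5 14 11 3 2)(1 12 8 4)(10 15)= [6, 12, 0, 2, 1, 14, 5, 7, 4, 9, 15, 3, 8, 13, 11, 10]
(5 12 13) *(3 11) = (3 11)(5 12 13) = [0, 1, 2, 11, 4, 12, 6, 7, 8, 9, 10, 3, 13, 5]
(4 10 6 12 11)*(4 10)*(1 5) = (1 5)(6 12 11 10) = [0, 5, 2, 3, 4, 1, 12, 7, 8, 9, 6, 10, 11]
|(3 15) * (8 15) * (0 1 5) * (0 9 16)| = 15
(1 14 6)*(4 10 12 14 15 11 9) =(1 15 11 9 4 10 12 14 6) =[0, 15, 2, 3, 10, 5, 1, 7, 8, 4, 12, 9, 14, 13, 6, 11]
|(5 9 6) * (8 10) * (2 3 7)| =6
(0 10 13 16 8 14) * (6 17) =[10, 1, 2, 3, 4, 5, 17, 7, 14, 9, 13, 11, 12, 16, 0, 15, 8, 6] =(0 10 13 16 8 14)(6 17)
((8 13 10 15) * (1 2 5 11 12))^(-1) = ((1 2 5 11 12)(8 13 10 15))^(-1) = (1 12 11 5 2)(8 15 10 13)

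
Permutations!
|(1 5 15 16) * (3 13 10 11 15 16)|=|(1 5 16)(3 13 10 11 15)|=15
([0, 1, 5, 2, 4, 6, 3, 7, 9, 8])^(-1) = [0, 1, 3, 6, 4, 2, 5, 7, 9, 8]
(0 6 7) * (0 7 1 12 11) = (0 6 1 12 11) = [6, 12, 2, 3, 4, 5, 1, 7, 8, 9, 10, 0, 11]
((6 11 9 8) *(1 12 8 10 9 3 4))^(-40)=((1 12 8 6 11 3 4)(9 10))^(-40)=(1 8 11 4 12 6 3)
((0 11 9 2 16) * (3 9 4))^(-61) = ((0 11 4 3 9 2 16))^(-61) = (0 4 9 16 11 3 2)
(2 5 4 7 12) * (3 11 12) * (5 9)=[0, 1, 9, 11, 7, 4, 6, 3, 8, 5, 10, 12, 2]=(2 9 5 4 7 3 11 12)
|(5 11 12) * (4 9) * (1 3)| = |(1 3)(4 9)(5 11 12)| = 6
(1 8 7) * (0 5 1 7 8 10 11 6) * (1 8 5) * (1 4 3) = (0 4 3 1 10 11 6)(5 8) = [4, 10, 2, 1, 3, 8, 0, 7, 5, 9, 11, 6]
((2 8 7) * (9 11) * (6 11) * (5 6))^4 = (11)(2 8 7)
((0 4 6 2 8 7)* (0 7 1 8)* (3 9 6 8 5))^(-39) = ((0 4 8 1 5 3 9 6 2))^(-39) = (0 9 1)(2 3 8)(4 6 5)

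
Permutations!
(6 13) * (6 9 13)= (9 13)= [0, 1, 2, 3, 4, 5, 6, 7, 8, 13, 10, 11, 12, 9]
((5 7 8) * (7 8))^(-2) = (8)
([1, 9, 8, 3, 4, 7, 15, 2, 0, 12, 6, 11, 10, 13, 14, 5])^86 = (0 2 5 6 12 1 8 7 15 10 9)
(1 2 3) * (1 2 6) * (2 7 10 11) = (1 6)(2 3 7 10 11) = [0, 6, 3, 7, 4, 5, 1, 10, 8, 9, 11, 2]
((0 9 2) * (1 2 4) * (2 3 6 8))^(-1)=(0 2 8 6 3 1 4 9)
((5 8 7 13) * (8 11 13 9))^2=((5 11 13)(7 9 8))^2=(5 13 11)(7 8 9)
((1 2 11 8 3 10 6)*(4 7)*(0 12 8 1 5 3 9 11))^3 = (0 9 2 8 1 12 11)(3 5 6 10)(4 7)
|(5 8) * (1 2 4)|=6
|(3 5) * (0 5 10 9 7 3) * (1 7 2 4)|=14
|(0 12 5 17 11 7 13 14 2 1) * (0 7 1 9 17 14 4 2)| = |(0 12 5 14)(1 7 13 4 2 9 17 11)| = 8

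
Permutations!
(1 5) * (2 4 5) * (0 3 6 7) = (0 3 6 7)(1 2 4 5) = [3, 2, 4, 6, 5, 1, 7, 0]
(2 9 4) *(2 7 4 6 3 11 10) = (2 9 6 3 11 10)(4 7) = [0, 1, 9, 11, 7, 5, 3, 4, 8, 6, 2, 10]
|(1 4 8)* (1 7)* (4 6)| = |(1 6 4 8 7)| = 5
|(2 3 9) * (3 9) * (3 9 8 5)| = 5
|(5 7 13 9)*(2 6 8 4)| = 4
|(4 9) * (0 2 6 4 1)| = |(0 2 6 4 9 1)| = 6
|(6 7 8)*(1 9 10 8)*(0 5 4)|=6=|(0 5 4)(1 9 10 8 6 7)|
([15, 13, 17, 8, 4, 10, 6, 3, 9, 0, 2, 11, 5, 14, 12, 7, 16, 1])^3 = (0 3)(1 12 2 13 5 17 14 10)(7 9)(8 15)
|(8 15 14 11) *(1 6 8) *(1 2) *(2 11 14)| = 5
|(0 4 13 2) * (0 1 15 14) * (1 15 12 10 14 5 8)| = |(0 4 13 2 15 5 8 1 12 10 14)| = 11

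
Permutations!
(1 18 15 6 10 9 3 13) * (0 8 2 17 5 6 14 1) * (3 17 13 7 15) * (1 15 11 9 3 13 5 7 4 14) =(0 8 2 5 6 10 3 4 14 15 1 18 13)(7 11 9 17) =[8, 18, 5, 4, 14, 6, 10, 11, 2, 17, 3, 9, 12, 0, 15, 1, 16, 7, 13]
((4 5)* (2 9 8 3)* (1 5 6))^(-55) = (1 5 4 6)(2 9 8 3)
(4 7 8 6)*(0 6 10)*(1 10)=(0 6 4 7 8 1 10)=[6, 10, 2, 3, 7, 5, 4, 8, 1, 9, 0]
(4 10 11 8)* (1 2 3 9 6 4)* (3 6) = (1 2 6 4 10 11 8)(3 9) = [0, 2, 6, 9, 10, 5, 4, 7, 1, 3, 11, 8]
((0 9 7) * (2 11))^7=(0 9 7)(2 11)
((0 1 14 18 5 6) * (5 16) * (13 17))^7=((0 1 14 18 16 5 6)(13 17))^7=(18)(13 17)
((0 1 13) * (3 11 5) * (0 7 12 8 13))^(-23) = ((0 1)(3 11 5)(7 12 8 13))^(-23) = (0 1)(3 11 5)(7 12 8 13)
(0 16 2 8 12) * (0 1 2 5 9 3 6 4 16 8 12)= [8, 2, 12, 6, 16, 9, 4, 7, 0, 3, 10, 11, 1, 13, 14, 15, 5]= (0 8)(1 2 12)(3 6 4 16 5 9)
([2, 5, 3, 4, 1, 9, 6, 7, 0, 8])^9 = (0 2 3 4 1 5 9 8)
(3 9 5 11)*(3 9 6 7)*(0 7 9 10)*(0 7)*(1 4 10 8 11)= (1 4 10 7 3 6 9 5)(8 11)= [0, 4, 2, 6, 10, 1, 9, 3, 11, 5, 7, 8]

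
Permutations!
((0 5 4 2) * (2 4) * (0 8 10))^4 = (0 10 8 2 5)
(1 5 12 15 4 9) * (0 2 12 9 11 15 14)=[2, 5, 12, 3, 11, 9, 6, 7, 8, 1, 10, 15, 14, 13, 0, 4]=(0 2 12 14)(1 5 9)(4 11 15)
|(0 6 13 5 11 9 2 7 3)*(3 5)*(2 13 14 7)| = |(0 6 14 7 5 11 9 13 3)| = 9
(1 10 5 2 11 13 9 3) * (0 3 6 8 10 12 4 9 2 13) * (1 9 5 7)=[3, 12, 11, 9, 5, 13, 8, 1, 10, 6, 7, 0, 4, 2]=(0 3 9 6 8 10 7 1 12 4 5 13 2 11)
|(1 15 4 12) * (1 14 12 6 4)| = 2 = |(1 15)(4 6)(12 14)|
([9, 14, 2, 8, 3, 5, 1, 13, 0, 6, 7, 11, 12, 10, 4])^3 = [1, 3, 2, 9, 0, 5, 4, 7, 6, 14, 10, 11, 12, 13, 8]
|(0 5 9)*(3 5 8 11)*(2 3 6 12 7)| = |(0 8 11 6 12 7 2 3 5 9)| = 10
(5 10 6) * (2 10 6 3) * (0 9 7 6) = (0 9 7 6 5)(2 10 3) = [9, 1, 10, 2, 4, 0, 5, 6, 8, 7, 3]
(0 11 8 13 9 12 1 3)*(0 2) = [11, 3, 0, 2, 4, 5, 6, 7, 13, 12, 10, 8, 1, 9] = (0 11 8 13 9 12 1 3 2)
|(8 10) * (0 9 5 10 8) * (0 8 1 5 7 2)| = |(0 9 7 2)(1 5 10 8)| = 4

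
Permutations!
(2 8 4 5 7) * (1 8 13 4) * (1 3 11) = [0, 8, 13, 11, 5, 7, 6, 2, 3, 9, 10, 1, 12, 4] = (1 8 3 11)(2 13 4 5 7)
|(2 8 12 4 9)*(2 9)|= |(2 8 12 4)|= 4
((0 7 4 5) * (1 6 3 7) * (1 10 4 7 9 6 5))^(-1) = ((0 10 4 1 5)(3 9 6))^(-1) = (0 5 1 4 10)(3 6 9)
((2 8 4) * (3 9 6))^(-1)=(2 4 8)(3 6 9)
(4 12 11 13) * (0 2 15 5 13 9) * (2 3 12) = (0 3 12 11 9)(2 15 5 13 4) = [3, 1, 15, 12, 2, 13, 6, 7, 8, 0, 10, 9, 11, 4, 14, 5]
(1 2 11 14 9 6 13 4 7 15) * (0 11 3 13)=[11, 2, 3, 13, 7, 5, 0, 15, 8, 6, 10, 14, 12, 4, 9, 1]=(0 11 14 9 6)(1 2 3 13 4 7 15)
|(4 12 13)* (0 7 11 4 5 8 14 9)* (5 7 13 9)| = |(0 13 7 11 4 12 9)(5 8 14)| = 21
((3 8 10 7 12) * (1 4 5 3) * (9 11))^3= ((1 4 5 3 8 10 7 12)(9 11))^3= (1 3 7 4 8 12 5 10)(9 11)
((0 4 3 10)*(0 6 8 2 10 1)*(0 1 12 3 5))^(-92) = (12)(0 4 5) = ((0 4 5)(2 10 6 8)(3 12))^(-92)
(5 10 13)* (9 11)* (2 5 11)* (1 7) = (1 7)(2 5 10 13 11 9) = [0, 7, 5, 3, 4, 10, 6, 1, 8, 2, 13, 9, 12, 11]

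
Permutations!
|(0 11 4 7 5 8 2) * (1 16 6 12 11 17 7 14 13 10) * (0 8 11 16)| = 30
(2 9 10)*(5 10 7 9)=[0, 1, 5, 3, 4, 10, 6, 9, 8, 7, 2]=(2 5 10)(7 9)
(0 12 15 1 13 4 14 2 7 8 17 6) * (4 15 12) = [4, 13, 7, 3, 14, 5, 0, 8, 17, 9, 10, 11, 12, 15, 2, 1, 16, 6] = (0 4 14 2 7 8 17 6)(1 13 15)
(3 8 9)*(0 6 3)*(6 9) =(0 9)(3 8 6) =[9, 1, 2, 8, 4, 5, 3, 7, 6, 0]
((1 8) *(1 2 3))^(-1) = ((1 8 2 3))^(-1) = (1 3 2 8)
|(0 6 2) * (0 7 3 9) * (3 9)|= 5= |(0 6 2 7 9)|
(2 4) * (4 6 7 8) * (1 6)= [0, 6, 1, 3, 2, 5, 7, 8, 4]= (1 6 7 8 4 2)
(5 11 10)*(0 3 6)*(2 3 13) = (0 13 2 3 6)(5 11 10) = [13, 1, 3, 6, 4, 11, 0, 7, 8, 9, 5, 10, 12, 2]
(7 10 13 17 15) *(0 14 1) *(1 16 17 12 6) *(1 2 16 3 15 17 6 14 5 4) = (17)(0 5 4 1)(2 16 6)(3 15 7 10 13 12 14) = [5, 0, 16, 15, 1, 4, 2, 10, 8, 9, 13, 11, 14, 12, 3, 7, 6, 17]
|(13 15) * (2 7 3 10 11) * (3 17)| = 6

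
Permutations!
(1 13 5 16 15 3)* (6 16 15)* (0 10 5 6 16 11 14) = (16)(0 10 5 15 3 1 13 6 11 14) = [10, 13, 2, 1, 4, 15, 11, 7, 8, 9, 5, 14, 12, 6, 0, 3, 16]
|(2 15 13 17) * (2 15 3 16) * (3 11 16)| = |(2 11 16)(13 17 15)| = 3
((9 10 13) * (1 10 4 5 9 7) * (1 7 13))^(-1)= ((13)(1 10)(4 5 9))^(-1)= (13)(1 10)(4 9 5)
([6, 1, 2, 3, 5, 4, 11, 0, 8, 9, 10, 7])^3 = (0 7 11 6)(4 5)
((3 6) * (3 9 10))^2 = (3 9)(6 10)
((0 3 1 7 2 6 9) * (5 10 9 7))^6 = ((0 3 1 5 10 9)(2 6 7))^6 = (10)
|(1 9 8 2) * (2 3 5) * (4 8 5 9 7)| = 8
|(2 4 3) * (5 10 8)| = 3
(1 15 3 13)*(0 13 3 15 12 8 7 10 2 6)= (15)(0 13 1 12 8 7 10 2 6)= [13, 12, 6, 3, 4, 5, 0, 10, 7, 9, 2, 11, 8, 1, 14, 15]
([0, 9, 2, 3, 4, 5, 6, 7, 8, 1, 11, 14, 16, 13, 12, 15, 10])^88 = (10 12 11 16 14)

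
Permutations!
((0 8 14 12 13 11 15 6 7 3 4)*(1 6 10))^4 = (0 13 1 4 12 10 3 14 15 7 8 11 6)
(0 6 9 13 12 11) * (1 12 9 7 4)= (0 6 7 4 1 12 11)(9 13)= [6, 12, 2, 3, 1, 5, 7, 4, 8, 13, 10, 0, 11, 9]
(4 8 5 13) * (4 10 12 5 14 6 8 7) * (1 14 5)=(1 14 6 8 5 13 10 12)(4 7)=[0, 14, 2, 3, 7, 13, 8, 4, 5, 9, 12, 11, 1, 10, 6]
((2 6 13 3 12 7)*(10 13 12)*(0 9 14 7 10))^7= (0 10 2 9 13 6 14 3 12 7)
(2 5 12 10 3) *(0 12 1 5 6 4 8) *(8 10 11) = [12, 5, 6, 2, 10, 1, 4, 7, 0, 9, 3, 8, 11] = (0 12 11 8)(1 5)(2 6 4 10 3)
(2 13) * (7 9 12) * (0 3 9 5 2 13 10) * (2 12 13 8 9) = (0 3 2 10)(5 12 7)(8 9 13) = [3, 1, 10, 2, 4, 12, 6, 5, 9, 13, 0, 11, 7, 8]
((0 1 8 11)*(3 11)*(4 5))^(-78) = (0 8 11 1 3) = ((0 1 8 3 11)(4 5))^(-78)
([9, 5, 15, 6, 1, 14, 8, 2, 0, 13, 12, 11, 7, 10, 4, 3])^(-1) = [8, 4, 7, 15, 14, 1, 3, 12, 6, 0, 13, 11, 10, 9, 5, 2]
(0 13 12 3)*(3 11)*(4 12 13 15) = (0 15 4 12 11 3) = [15, 1, 2, 0, 12, 5, 6, 7, 8, 9, 10, 3, 11, 13, 14, 4]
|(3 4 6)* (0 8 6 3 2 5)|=10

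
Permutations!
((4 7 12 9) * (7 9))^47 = ((4 9)(7 12))^47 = (4 9)(7 12)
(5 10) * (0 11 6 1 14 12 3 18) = (0 11 6 1 14 12 3 18)(5 10) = [11, 14, 2, 18, 4, 10, 1, 7, 8, 9, 5, 6, 3, 13, 12, 15, 16, 17, 0]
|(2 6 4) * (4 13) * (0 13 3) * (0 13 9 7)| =15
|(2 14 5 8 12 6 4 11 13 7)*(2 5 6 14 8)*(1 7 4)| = 24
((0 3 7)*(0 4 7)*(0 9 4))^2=((0 3 9 4 7))^2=(0 9 7 3 4)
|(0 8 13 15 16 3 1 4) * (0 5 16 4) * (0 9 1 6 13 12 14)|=|(0 8 12 14)(1 9)(3 6 13 15 4 5 16)|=28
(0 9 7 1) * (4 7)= [9, 0, 2, 3, 7, 5, 6, 1, 8, 4]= (0 9 4 7 1)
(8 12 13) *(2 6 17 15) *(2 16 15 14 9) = (2 6 17 14 9)(8 12 13)(15 16) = [0, 1, 6, 3, 4, 5, 17, 7, 12, 2, 10, 11, 13, 8, 9, 16, 15, 14]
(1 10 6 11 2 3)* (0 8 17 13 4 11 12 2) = (0 8 17 13 4 11)(1 10 6 12 2 3) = [8, 10, 3, 1, 11, 5, 12, 7, 17, 9, 6, 0, 2, 4, 14, 15, 16, 13]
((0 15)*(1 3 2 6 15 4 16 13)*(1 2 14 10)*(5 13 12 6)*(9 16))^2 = (0 9 12 15 4 16 6)(1 14)(2 13 5)(3 10)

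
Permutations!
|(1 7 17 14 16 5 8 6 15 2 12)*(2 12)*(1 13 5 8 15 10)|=|(1 7 17 14 16 8 6 10)(5 15 12 13)|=8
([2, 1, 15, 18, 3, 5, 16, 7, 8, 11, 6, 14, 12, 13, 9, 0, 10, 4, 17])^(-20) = [2, 1, 15, 3, 4, 5, 16, 7, 8, 11, 6, 14, 12, 13, 9, 0, 10, 17, 18]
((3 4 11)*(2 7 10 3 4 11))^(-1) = ((2 7 10 3 11 4))^(-1) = (2 4 11 3 10 7)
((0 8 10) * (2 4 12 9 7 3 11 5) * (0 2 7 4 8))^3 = ((2 8 10)(3 11 5 7)(4 12 9))^3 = (12)(3 7 5 11)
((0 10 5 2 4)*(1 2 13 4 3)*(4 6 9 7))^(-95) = ((0 10 5 13 6 9 7 4)(1 2 3))^(-95) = (0 10 5 13 6 9 7 4)(1 2 3)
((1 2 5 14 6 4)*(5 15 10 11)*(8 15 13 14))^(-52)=(1 13 6)(2 14 4)(5 10 8 11 15)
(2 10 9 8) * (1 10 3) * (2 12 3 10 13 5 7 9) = (1 13 5 7 9 8 12 3)(2 10) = [0, 13, 10, 1, 4, 7, 6, 9, 12, 8, 2, 11, 3, 5]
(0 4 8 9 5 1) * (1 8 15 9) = (0 4 15 9 5 8 1) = [4, 0, 2, 3, 15, 8, 6, 7, 1, 5, 10, 11, 12, 13, 14, 9]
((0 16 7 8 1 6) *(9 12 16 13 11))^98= ((0 13 11 9 12 16 7 8 1 6))^98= (0 1 7 12 11)(6 8 16 9 13)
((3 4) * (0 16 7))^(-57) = ((0 16 7)(3 4))^(-57) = (16)(3 4)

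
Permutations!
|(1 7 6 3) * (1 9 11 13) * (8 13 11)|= 7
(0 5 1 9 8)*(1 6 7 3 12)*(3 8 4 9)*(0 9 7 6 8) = (0 5 8 9 4 7)(1 3 12) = [5, 3, 2, 12, 7, 8, 6, 0, 9, 4, 10, 11, 1]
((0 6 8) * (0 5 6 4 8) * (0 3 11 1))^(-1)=(0 1 11 3 6 5 8 4)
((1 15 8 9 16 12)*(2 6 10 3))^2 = (1 8 16)(2 10)(3 6)(9 12 15)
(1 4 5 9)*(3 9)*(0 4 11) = [4, 11, 2, 9, 5, 3, 6, 7, 8, 1, 10, 0] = (0 4 5 3 9 1 11)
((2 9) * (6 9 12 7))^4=(2 9 6 7 12)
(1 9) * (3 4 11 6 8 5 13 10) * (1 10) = [0, 9, 2, 4, 11, 13, 8, 7, 5, 10, 3, 6, 12, 1] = (1 9 10 3 4 11 6 8 5 13)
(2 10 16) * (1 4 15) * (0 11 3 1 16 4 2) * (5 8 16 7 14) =(0 11 3 1 2 10 4 15 7 14 5 8 16) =[11, 2, 10, 1, 15, 8, 6, 14, 16, 9, 4, 3, 12, 13, 5, 7, 0]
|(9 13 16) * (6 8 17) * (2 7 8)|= 15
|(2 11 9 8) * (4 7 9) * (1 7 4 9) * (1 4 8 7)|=6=|(2 11 9 7 4 8)|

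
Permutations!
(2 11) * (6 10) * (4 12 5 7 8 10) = (2 11)(4 12 5 7 8 10 6) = [0, 1, 11, 3, 12, 7, 4, 8, 10, 9, 6, 2, 5]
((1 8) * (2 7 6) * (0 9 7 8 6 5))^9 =((0 9 7 5)(1 6 2 8))^9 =(0 9 7 5)(1 6 2 8)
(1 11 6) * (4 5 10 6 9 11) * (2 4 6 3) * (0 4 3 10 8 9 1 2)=[4, 6, 3, 0, 5, 8, 2, 7, 9, 11, 10, 1]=(0 4 5 8 9 11 1 6 2 3)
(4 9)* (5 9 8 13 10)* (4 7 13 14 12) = (4 8 14 12)(5 9 7 13 10) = [0, 1, 2, 3, 8, 9, 6, 13, 14, 7, 5, 11, 4, 10, 12]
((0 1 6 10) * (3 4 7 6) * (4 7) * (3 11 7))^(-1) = (0 10 6 7 11 1)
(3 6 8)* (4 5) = (3 6 8)(4 5) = [0, 1, 2, 6, 5, 4, 8, 7, 3]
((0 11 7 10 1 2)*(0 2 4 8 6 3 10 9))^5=(0 11 7 9)(1 10 3 6 8 4)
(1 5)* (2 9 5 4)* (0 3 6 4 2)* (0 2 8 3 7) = (0 7)(1 8 3 6 4 2 9 5) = [7, 8, 9, 6, 2, 1, 4, 0, 3, 5]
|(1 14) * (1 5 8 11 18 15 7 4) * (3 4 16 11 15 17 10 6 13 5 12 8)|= 16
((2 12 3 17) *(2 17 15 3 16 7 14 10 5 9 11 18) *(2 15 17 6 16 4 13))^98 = (2 4)(3 6 7 10 9 18)(5 11 15 17 16 14)(12 13)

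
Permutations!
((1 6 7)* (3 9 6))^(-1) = ((1 3 9 6 7))^(-1) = (1 7 6 9 3)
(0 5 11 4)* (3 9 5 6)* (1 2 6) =(0 1 2 6 3 9 5 11 4) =[1, 2, 6, 9, 0, 11, 3, 7, 8, 5, 10, 4]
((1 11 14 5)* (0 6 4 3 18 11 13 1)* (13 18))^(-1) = ((0 6 4 3 13 1 18 11 14 5))^(-1) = (0 5 14 11 18 1 13 3 4 6)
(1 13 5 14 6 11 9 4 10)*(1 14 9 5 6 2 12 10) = (1 13 6 11 5 9 4)(2 12 10 14) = [0, 13, 12, 3, 1, 9, 11, 7, 8, 4, 14, 5, 10, 6, 2]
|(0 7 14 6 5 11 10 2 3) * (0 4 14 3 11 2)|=|(0 7 3 4 14 6 5 2 11 10)|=10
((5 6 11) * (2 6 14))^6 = ((2 6 11 5 14))^6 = (2 6 11 5 14)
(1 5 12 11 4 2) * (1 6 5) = (2 6 5 12 11 4) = [0, 1, 6, 3, 2, 12, 5, 7, 8, 9, 10, 4, 11]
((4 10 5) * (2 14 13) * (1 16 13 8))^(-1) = (1 8 14 2 13 16)(4 5 10) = ((1 16 13 2 14 8)(4 10 5))^(-1)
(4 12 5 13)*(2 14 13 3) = (2 14 13 4 12 5 3) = [0, 1, 14, 2, 12, 3, 6, 7, 8, 9, 10, 11, 5, 4, 13]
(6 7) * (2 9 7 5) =[0, 1, 9, 3, 4, 2, 5, 6, 8, 7] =(2 9 7 6 5)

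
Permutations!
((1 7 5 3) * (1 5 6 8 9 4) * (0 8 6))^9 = (0 4)(1 8)(3 5)(7 9)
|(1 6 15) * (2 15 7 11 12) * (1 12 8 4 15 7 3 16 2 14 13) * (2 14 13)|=|(1 6 3 16 14 2 7 11 8 4 15 12 13)|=13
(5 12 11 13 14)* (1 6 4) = (1 6 4)(5 12 11 13 14) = [0, 6, 2, 3, 1, 12, 4, 7, 8, 9, 10, 13, 11, 14, 5]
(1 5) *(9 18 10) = (1 5)(9 18 10) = [0, 5, 2, 3, 4, 1, 6, 7, 8, 18, 9, 11, 12, 13, 14, 15, 16, 17, 10]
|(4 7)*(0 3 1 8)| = |(0 3 1 8)(4 7)| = 4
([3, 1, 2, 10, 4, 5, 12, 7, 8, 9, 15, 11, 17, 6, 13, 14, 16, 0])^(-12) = [6, 1, 2, 12, 4, 5, 15, 7, 8, 9, 17, 11, 14, 10, 3, 0, 16, 13]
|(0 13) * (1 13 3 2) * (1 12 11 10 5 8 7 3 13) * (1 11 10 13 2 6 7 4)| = |(0 2 12 10 5 8 4 1 11 13)(3 6 7)| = 30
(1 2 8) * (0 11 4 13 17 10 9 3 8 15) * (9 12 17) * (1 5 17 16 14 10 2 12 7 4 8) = (0 11 8 5 17 2 15)(1 12 16 14 10 7 4 13 9 3) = [11, 12, 15, 1, 13, 17, 6, 4, 5, 3, 7, 8, 16, 9, 10, 0, 14, 2]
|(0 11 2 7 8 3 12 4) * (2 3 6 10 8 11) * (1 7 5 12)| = |(0 2 5 12 4)(1 7 11 3)(6 10 8)| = 60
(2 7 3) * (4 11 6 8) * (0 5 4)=(0 5 4 11 6 8)(2 7 3)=[5, 1, 7, 2, 11, 4, 8, 3, 0, 9, 10, 6]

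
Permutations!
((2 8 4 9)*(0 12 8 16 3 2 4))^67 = (0 12 8)(2 16 3)(4 9)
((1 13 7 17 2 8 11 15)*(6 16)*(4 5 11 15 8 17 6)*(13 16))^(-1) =((1 16 4 5 11 8 15)(2 17)(6 13 7))^(-1) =(1 15 8 11 5 4 16)(2 17)(6 7 13)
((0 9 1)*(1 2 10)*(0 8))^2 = ((0 9 2 10 1 8))^2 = (0 2 1)(8 9 10)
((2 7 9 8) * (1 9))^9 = ((1 9 8 2 7))^9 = (1 7 2 8 9)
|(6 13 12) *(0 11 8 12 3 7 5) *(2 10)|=|(0 11 8 12 6 13 3 7 5)(2 10)|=18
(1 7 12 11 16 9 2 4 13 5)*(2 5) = [0, 7, 4, 3, 13, 1, 6, 12, 8, 5, 10, 16, 11, 2, 14, 15, 9] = (1 7 12 11 16 9 5)(2 4 13)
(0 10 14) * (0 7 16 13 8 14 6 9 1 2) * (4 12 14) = (0 10 6 9 1 2)(4 12 14 7 16 13 8) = [10, 2, 0, 3, 12, 5, 9, 16, 4, 1, 6, 11, 14, 8, 7, 15, 13]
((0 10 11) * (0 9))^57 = ((0 10 11 9))^57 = (0 10 11 9)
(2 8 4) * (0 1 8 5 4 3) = (0 1 8 3)(2 5 4) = [1, 8, 5, 0, 2, 4, 6, 7, 3]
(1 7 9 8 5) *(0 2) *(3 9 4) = (0 2)(1 7 4 3 9 8 5) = [2, 7, 0, 9, 3, 1, 6, 4, 5, 8]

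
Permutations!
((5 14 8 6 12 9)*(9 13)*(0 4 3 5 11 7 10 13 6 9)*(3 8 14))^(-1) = (14)(0 13 10 7 11 9 8 4)(3 5)(6 12)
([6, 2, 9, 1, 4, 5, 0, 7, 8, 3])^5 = (0 6)(1 2 9 3)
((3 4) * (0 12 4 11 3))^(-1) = (0 4 12)(3 11)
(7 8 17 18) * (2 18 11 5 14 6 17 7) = (2 18)(5 14 6 17 11)(7 8) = [0, 1, 18, 3, 4, 14, 17, 8, 7, 9, 10, 5, 12, 13, 6, 15, 16, 11, 2]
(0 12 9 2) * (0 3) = (0 12 9 2 3) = [12, 1, 3, 0, 4, 5, 6, 7, 8, 2, 10, 11, 9]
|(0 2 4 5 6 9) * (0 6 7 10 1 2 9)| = |(0 9 6)(1 2 4 5 7 10)| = 6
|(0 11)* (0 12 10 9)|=|(0 11 12 10 9)|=5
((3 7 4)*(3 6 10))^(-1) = ((3 7 4 6 10))^(-1) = (3 10 6 4 7)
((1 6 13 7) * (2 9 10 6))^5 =((1 2 9 10 6 13 7))^5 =(1 13 10 2 7 6 9)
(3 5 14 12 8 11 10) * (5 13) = [0, 1, 2, 13, 4, 14, 6, 7, 11, 9, 3, 10, 8, 5, 12] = (3 13 5 14 12 8 11 10)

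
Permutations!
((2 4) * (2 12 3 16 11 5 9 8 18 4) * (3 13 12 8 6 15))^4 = ((3 16 11 5 9 6 15)(4 8 18)(12 13))^4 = (3 9 16 6 11 15 5)(4 8 18)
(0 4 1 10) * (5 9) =[4, 10, 2, 3, 1, 9, 6, 7, 8, 5, 0] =(0 4 1 10)(5 9)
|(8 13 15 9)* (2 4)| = |(2 4)(8 13 15 9)| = 4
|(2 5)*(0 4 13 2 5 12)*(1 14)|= 10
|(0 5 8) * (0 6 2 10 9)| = 7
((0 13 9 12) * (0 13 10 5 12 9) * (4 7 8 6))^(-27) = (0 12 10 13 5)(4 7 8 6)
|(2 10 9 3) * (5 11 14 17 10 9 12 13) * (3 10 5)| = 12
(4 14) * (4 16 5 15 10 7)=(4 14 16 5 15 10 7)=[0, 1, 2, 3, 14, 15, 6, 4, 8, 9, 7, 11, 12, 13, 16, 10, 5]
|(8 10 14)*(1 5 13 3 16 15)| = |(1 5 13 3 16 15)(8 10 14)| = 6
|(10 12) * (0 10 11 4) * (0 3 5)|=|(0 10 12 11 4 3 5)|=7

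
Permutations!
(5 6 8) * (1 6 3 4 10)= [0, 6, 2, 4, 10, 3, 8, 7, 5, 9, 1]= (1 6 8 5 3 4 10)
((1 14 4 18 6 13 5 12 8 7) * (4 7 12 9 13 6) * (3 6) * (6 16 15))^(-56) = (18)(1 14 7)(5 9 13)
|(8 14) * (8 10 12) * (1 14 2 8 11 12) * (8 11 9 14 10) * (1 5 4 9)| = 10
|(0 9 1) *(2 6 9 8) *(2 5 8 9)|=6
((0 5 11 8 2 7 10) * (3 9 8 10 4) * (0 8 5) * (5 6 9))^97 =(2 7 4 3 5 11 10 8)(6 9)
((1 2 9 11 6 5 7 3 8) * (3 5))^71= ((1 2 9 11 6 3 8)(5 7))^71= (1 2 9 11 6 3 8)(5 7)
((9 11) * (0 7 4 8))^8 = (11)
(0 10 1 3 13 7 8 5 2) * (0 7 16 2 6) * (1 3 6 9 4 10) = (0 1 6)(2 7 8 5 9 4 10 3 13 16) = [1, 6, 7, 13, 10, 9, 0, 8, 5, 4, 3, 11, 12, 16, 14, 15, 2]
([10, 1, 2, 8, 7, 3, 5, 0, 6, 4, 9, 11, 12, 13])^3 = [4, 1, 2, 5, 10, 6, 8, 9, 3, 0, 7, 11, 12, 13]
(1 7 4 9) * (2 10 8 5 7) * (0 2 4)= (0 2 10 8 5 7)(1 4 9)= [2, 4, 10, 3, 9, 7, 6, 0, 5, 1, 8]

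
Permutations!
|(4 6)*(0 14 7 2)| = 4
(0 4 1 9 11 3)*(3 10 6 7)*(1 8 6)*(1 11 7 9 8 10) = (0 4 10 11 1 8 6 9 7 3) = [4, 8, 2, 0, 10, 5, 9, 3, 6, 7, 11, 1]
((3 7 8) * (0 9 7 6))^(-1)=((0 9 7 8 3 6))^(-1)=(0 6 3 8 7 9)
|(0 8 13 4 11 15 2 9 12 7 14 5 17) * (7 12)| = 12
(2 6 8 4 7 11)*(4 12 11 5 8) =(2 6 4 7 5 8 12 11) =[0, 1, 6, 3, 7, 8, 4, 5, 12, 9, 10, 2, 11]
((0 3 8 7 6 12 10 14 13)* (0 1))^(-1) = ((0 3 8 7 6 12 10 14 13 1))^(-1) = (0 1 13 14 10 12 6 7 8 3)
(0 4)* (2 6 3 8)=[4, 1, 6, 8, 0, 5, 3, 7, 2]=(0 4)(2 6 3 8)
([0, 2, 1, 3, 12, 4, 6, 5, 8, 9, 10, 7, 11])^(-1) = (1 2)(4 5 7 11 12)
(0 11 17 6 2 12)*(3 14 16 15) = [11, 1, 12, 14, 4, 5, 2, 7, 8, 9, 10, 17, 0, 13, 16, 3, 15, 6] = (0 11 17 6 2 12)(3 14 16 15)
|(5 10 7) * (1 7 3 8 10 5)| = 6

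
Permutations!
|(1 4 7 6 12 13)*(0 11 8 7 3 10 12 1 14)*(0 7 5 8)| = |(0 11)(1 4 3 10 12 13 14 7 6)(5 8)| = 18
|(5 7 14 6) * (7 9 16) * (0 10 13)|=6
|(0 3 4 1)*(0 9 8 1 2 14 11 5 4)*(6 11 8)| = |(0 3)(1 9 6 11 5 4 2 14 8)| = 18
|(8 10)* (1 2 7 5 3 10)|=7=|(1 2 7 5 3 10 8)|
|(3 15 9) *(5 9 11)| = |(3 15 11 5 9)| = 5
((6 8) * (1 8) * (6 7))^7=((1 8 7 6))^7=(1 6 7 8)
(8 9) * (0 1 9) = (0 1 9 8) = [1, 9, 2, 3, 4, 5, 6, 7, 0, 8]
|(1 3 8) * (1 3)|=|(3 8)|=2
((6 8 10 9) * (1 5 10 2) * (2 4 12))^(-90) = ((1 5 10 9 6 8 4 12 2))^(-90) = (12)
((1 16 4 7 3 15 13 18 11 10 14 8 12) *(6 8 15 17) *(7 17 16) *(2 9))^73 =((1 7 3 16 4 17 6 8 12)(2 9)(10 14 15 13 18 11))^73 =(1 7 3 16 4 17 6 8 12)(2 9)(10 14 15 13 18 11)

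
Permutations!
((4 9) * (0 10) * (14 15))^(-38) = (15)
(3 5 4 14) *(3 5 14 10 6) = (3 14 5 4 10 6) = [0, 1, 2, 14, 10, 4, 3, 7, 8, 9, 6, 11, 12, 13, 5]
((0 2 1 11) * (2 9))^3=((0 9 2 1 11))^3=(0 1 9 11 2)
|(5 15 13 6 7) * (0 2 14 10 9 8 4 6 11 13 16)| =12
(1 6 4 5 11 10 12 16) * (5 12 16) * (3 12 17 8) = (1 6 4 17 8 3 12 5 11 10 16) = [0, 6, 2, 12, 17, 11, 4, 7, 3, 9, 16, 10, 5, 13, 14, 15, 1, 8]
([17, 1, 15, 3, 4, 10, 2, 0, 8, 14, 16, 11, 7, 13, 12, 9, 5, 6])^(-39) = (0 14 2)(6 7 9)(12 15 17)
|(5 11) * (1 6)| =|(1 6)(5 11)| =2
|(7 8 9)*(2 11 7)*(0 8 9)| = |(0 8)(2 11 7 9)| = 4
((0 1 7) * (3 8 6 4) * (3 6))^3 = ((0 1 7)(3 8)(4 6))^3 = (3 8)(4 6)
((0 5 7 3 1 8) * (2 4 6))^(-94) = (0 7 1)(2 6 4)(3 8 5)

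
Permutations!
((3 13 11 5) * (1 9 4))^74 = ((1 9 4)(3 13 11 5))^74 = (1 4 9)(3 11)(5 13)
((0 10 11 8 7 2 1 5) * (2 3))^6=(0 2 8)(1 7 10)(3 11 5)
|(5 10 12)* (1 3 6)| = 3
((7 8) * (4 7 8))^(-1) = (8)(4 7)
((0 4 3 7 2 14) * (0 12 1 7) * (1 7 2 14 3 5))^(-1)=(0 3 2 1 5 4)(7 12 14)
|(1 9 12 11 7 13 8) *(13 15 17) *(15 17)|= |(1 9 12 11 7 17 13 8)|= 8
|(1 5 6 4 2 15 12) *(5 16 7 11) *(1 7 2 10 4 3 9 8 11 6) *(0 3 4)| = 15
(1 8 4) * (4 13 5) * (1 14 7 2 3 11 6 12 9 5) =(1 8 13)(2 3 11 6 12 9 5 4 14 7) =[0, 8, 3, 11, 14, 4, 12, 2, 13, 5, 10, 6, 9, 1, 7]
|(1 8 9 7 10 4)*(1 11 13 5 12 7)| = |(1 8 9)(4 11 13 5 12 7 10)| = 21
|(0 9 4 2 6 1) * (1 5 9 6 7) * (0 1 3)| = 8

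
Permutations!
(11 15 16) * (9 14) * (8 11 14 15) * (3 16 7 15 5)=[0, 1, 2, 16, 4, 3, 6, 15, 11, 5, 10, 8, 12, 13, 9, 7, 14]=(3 16 14 9 5)(7 15)(8 11)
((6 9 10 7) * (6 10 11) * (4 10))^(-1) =(4 7 10)(6 11 9)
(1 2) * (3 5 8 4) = (1 2)(3 5 8 4) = [0, 2, 1, 5, 3, 8, 6, 7, 4]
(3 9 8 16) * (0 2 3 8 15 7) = [2, 1, 3, 9, 4, 5, 6, 0, 16, 15, 10, 11, 12, 13, 14, 7, 8] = (0 2 3 9 15 7)(8 16)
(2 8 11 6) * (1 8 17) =(1 8 11 6 2 17) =[0, 8, 17, 3, 4, 5, 2, 7, 11, 9, 10, 6, 12, 13, 14, 15, 16, 1]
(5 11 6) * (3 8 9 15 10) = (3 8 9 15 10)(5 11 6) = [0, 1, 2, 8, 4, 11, 5, 7, 9, 15, 3, 6, 12, 13, 14, 10]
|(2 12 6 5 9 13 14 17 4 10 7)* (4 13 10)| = 21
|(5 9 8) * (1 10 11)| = 3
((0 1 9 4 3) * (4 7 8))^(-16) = ((0 1 9 7 8 4 3))^(-16) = (0 4 7 1 3 8 9)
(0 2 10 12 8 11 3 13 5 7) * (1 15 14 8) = [2, 15, 10, 13, 4, 7, 6, 0, 11, 9, 12, 3, 1, 5, 8, 14] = (0 2 10 12 1 15 14 8 11 3 13 5 7)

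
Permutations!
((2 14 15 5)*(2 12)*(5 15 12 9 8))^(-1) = (15)(2 12 14)(5 8 9)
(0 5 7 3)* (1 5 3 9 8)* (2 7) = (0 3)(1 5 2 7 9 8) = [3, 5, 7, 0, 4, 2, 6, 9, 1, 8]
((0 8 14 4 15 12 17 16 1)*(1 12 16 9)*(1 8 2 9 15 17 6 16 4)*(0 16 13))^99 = (17)(0 13 6 12 16 1 14 8 9 2)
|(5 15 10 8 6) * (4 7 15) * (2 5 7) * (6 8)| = 12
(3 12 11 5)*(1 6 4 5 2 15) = (1 6 4 5 3 12 11 2 15) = [0, 6, 15, 12, 5, 3, 4, 7, 8, 9, 10, 2, 11, 13, 14, 1]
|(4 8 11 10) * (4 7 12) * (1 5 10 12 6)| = 20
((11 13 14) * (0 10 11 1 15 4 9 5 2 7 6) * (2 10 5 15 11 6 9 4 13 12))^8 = ((0 5 10 6)(1 11 12 2 7 9 15 13 14))^8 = (1 14 13 15 9 7 2 12 11)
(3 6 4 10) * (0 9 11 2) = (0 9 11 2)(3 6 4 10) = [9, 1, 0, 6, 10, 5, 4, 7, 8, 11, 3, 2]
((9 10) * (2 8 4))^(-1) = ((2 8 4)(9 10))^(-1) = (2 4 8)(9 10)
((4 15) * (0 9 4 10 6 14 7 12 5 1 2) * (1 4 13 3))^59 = ((0 9 13 3 1 2)(4 15 10 6 14 7 12 5))^59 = (0 2 1 3 13 9)(4 6 12 15 14 5 10 7)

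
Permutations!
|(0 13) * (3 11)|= |(0 13)(3 11)|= 2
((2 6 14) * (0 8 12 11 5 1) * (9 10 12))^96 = (14)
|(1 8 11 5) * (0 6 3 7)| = 4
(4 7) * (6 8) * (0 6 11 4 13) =(0 6 8 11 4 7 13) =[6, 1, 2, 3, 7, 5, 8, 13, 11, 9, 10, 4, 12, 0]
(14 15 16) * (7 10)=[0, 1, 2, 3, 4, 5, 6, 10, 8, 9, 7, 11, 12, 13, 15, 16, 14]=(7 10)(14 15 16)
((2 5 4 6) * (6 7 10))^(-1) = (2 6 10 7 4 5)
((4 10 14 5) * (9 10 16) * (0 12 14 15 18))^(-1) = (0 18 15 10 9 16 4 5 14 12)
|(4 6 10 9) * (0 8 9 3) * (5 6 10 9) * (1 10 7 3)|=8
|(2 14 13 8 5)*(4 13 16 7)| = |(2 14 16 7 4 13 8 5)| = 8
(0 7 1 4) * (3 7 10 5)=(0 10 5 3 7 1 4)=[10, 4, 2, 7, 0, 3, 6, 1, 8, 9, 5]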